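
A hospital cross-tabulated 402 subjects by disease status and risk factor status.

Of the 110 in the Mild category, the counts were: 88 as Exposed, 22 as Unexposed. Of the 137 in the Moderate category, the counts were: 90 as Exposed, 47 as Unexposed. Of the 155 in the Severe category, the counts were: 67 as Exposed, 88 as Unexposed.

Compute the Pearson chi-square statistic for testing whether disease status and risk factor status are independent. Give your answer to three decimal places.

38.524

Row totals: 110, 137, 155. Column totals: 245, 157. Grand total N = 402.
Expected counts (row total × column total / N):
  Mild, Exposed: 110×245/402 = 67.0398
  Mild, Unexposed: 110×157/402 = 42.9602
  Moderate, Exposed: 137×245/402 = 83.4950
  Moderate, Unexposed: 137×157/402 = 53.5050
  Severe, Exposed: 155×245/402 = 94.4652
  Severe, Unexposed: 155×157/402 = 60.5348
Contributions (O − E)²/E:
  (88 − 67.0398)²/67.0398 = 6.5533
  (22 − 42.9602)²/42.9602 = 10.2264
  (90 − 83.4950)²/83.4950 = 0.5068
  (47 − 53.5050)²/53.5050 = 0.7909
  (67 − 94.4652)²/94.4652 = 7.9853
  (88 − 60.5348)²/60.5348 = 12.4612
χ² = 6.5533 + 10.2264 + 0.5068 + 0.7909 + 7.9853 + 12.4612 = 38.524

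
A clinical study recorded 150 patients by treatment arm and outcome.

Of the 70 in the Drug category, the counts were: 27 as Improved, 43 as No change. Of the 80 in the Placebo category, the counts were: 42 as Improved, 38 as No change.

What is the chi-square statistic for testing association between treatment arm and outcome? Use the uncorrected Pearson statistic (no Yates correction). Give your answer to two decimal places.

2.92

Row totals: 70, 80. Column totals: 69, 81. Grand total N = 150.
Expected counts (row total × column total / N):
  Drug, Improved: 70×69/150 = 32.200
  Drug, No change: 70×81/150 = 37.800
  Placebo, Improved: 80×69/150 = 36.800
  Placebo, No change: 80×81/150 = 43.200
Contributions (O − E)²/E:
  (27 − 32.200)²/32.200 = 0.8398
  (43 − 37.800)²/37.800 = 0.7153
  (42 − 36.800)²/36.800 = 0.7348
  (38 − 43.200)²/43.200 = 0.6259
χ² = 0.8398 + 0.7153 + 0.7348 + 0.6259 = 2.92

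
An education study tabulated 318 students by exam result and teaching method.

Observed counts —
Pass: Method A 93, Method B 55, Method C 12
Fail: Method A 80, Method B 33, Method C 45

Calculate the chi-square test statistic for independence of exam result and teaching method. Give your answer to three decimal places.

25.571

Row totals: 160, 158. Column totals: 173, 88, 57. Grand total N = 318.
Expected counts (row total × column total / N):
  Pass, Method A: 160×173/318 = 87.0440
  Pass, Method B: 160×88/318 = 44.2767
  Pass, Method C: 160×57/318 = 28.6792
  Fail, Method A: 158×173/318 = 85.9560
  Fail, Method B: 158×88/318 = 43.7233
  Fail, Method C: 158×57/318 = 28.3208
Contributions (O − E)²/E:
  (93 − 87.0440)²/87.0440 = 0.4075
  (55 − 44.2767)²/44.2767 = 2.5971
  (12 − 28.6792)²/28.6792 = 9.7003
  (80 − 85.9560)²/85.9560 = 0.4127
  (33 − 43.7233)²/43.7233 = 2.6299
  (45 − 28.3208)²/28.3208 = 9.8230
χ² = 0.4075 + 2.5971 + 9.7003 + 0.4127 + 2.6299 + 9.8230 = 25.571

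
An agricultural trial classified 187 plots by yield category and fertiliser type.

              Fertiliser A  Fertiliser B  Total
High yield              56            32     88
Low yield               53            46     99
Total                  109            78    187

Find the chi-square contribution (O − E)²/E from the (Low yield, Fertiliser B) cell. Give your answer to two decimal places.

0.54

Row total (Low yield) = 99; column total (Fertiliser B) = 78; N = 187.
Expected count E = 99 × 78 / 187 = 41.294.
Contribution = (O − E)²/E = (46 − 41.294)² / 41.294 = 0.54.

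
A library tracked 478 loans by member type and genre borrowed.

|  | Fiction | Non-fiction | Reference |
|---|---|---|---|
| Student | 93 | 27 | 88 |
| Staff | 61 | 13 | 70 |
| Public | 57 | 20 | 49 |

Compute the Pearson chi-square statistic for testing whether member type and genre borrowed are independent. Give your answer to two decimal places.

Row totals: 208, 144, 126. Column totals: 211, 60, 207. Grand total N = 478.
Expected counts (row total × column total / N):
  Student, Fiction: 208×211/478 = 91.8159
  Student, Non-fiction: 208×60/478 = 26.1088
  Student, Reference: 208×207/478 = 90.0753
  Staff, Fiction: 144×211/478 = 63.5649
  Staff, Non-fiction: 144×60/478 = 18.0753
  Staff, Reference: 144×207/478 = 62.3598
  Public, Fiction: 126×211/478 = 55.6192
  Public, Non-fiction: 126×60/478 = 15.8159
  Public, Reference: 126×207/478 = 54.5649
Contributions (O − E)²/E:
  (93 − 91.8159)²/91.8159 = 0.0153
  (27 − 26.1088)²/26.1088 = 0.0304
  (88 − 90.0753)²/90.0753 = 0.0478
  (61 − 63.5649)²/63.5649 = 0.1035
  (13 − 18.0753)²/18.0753 = 1.4251
  (70 − 62.3598)²/62.3598 = 0.9361
  (57 − 55.6192)²/55.6192 = 0.0343
  (20 − 15.8159)²/15.8159 = 1.1069
  (49 − 54.5649)²/54.5649 = 0.5675
χ² = 0.0153 + 0.0304 + 0.0478 + 0.1035 + 1.4251 + 0.9361 + 0.0343 + 1.1069 + 0.5675 = 4.27

4.27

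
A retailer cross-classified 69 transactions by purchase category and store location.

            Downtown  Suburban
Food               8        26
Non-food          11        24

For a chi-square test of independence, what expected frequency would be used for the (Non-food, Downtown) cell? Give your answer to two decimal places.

Row total (Non-food) = 35; column total (Downtown) = 19; grand total N = 69.
Expected count = (row total × column total) / N = 35 × 19 / 69 = 9.64.

9.64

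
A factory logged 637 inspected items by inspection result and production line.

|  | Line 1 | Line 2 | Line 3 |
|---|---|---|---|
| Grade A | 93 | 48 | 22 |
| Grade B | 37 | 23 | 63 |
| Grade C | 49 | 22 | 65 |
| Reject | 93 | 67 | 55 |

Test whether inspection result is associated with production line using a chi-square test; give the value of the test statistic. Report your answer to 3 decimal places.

69.323

Row totals: 163, 123, 136, 215. Column totals: 272, 160, 205. Grand total N = 637.
Expected counts (row total × column total / N):
  Grade A, Line 1: 163×272/637 = 69.6013
  Grade A, Line 2: 163×160/637 = 40.9419
  Grade A, Line 3: 163×205/637 = 52.4568
  Grade B, Line 1: 123×272/637 = 52.5212
  Grade B, Line 2: 123×160/637 = 30.8948
  Grade B, Line 3: 123×205/637 = 39.5840
  Grade C, Line 1: 136×272/637 = 58.0722
  Grade C, Line 2: 136×160/637 = 34.1601
  Grade C, Line 3: 136×205/637 = 43.7677
  Reject, Line 1: 215×272/637 = 91.8053
  Reject, Line 2: 215×160/637 = 54.0031
  Reject, Line 3: 215×205/637 = 69.1915
Contributions (O − E)²/E:
  (93 − 69.6013)²/69.6013 = 7.8662
  (48 − 40.9419)²/40.9419 = 1.2168
  (22 − 52.4568)²/52.4568 = 17.6834
  (37 − 52.5212)²/52.5212 = 4.5869
  (23 − 30.8948)²/30.8948 = 2.0174
  (63 − 39.5840)²/39.5840 = 13.8518
  (49 − 58.0722)²/58.0722 = 1.4173
  (22 − 34.1601)²/34.1601 = 4.3287
  (65 − 43.7677)²/43.7677 = 10.3001
  (93 − 91.8053)²/91.8053 = 0.0155
  (67 − 54.0031)²/54.0031 = 3.1280
  (55 − 69.1915)²/69.1915 = 2.9107
χ² = 7.8662 + 1.2168 + 17.6834 + 4.5869 + 2.0174 + 13.8518 + 1.4173 + 4.3287 + 10.3001 + 0.0155 + 3.1280 + 2.9107 = 69.323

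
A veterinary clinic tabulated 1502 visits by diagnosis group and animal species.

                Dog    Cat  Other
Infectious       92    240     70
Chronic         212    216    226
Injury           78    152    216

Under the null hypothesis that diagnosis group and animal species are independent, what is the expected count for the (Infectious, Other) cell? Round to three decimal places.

Row total (Infectious) = 402; column total (Other) = 512; grand total N = 1502.
Expected count = (row total × column total) / N = 402 × 512 / 1502 = 137.033.

137.033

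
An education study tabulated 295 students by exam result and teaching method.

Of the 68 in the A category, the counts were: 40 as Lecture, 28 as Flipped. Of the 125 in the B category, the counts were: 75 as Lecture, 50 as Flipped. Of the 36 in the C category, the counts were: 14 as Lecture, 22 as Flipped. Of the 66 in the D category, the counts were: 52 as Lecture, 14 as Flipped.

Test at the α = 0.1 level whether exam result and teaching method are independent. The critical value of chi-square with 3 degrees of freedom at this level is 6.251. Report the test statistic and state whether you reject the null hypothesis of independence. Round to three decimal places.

16.403; reject H₀

Row totals: 68, 125, 36, 66. Column totals: 181, 114. Grand total N = 295.
Expected counts (row total × column total / N):
  A, Lecture: 68×181/295 = 41.7220
  A, Flipped: 68×114/295 = 26.2780
  B, Lecture: 125×181/295 = 76.6949
  B, Flipped: 125×114/295 = 48.3051
  C, Lecture: 36×181/295 = 22.0881
  C, Flipped: 36×114/295 = 13.9119
  D, Lecture: 66×181/295 = 40.4949
  D, Flipped: 66×114/295 = 25.5051
Contributions (O − E)²/E:
  (40 − 41.7220)²/41.7220 = 0.0711
  (28 − 26.2780)²/26.2780 = 0.1128
  (75 − 76.6949)²/76.6949 = 0.0375
  (50 − 48.3051)²/48.3051 = 0.0595
  (14 − 22.0881)²/22.0881 = 2.9617
  (22 − 13.9119)²/13.9119 = 4.7023
  (52 − 40.4949)²/40.4949 = 3.2687
  (14 − 25.5051)²/25.5051 = 5.1898
χ² = 0.0711 + 0.1128 + 0.0375 + 0.0595 + 2.9617 + 4.7023 + 3.2687 + 5.1898 = 16.403
df = (4−1)(2−1) = 3. Since 16.403 > 6.251, reject the null hypothesis of independence at α = 0.1.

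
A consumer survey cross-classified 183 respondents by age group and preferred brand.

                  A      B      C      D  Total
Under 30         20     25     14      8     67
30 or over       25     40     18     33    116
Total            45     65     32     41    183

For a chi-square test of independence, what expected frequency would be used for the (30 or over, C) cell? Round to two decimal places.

Row total (30 or over) = 116; column total (C) = 32; grand total N = 183.
Expected count = (row total × column total) / N = 116 × 32 / 183 = 20.28.

20.28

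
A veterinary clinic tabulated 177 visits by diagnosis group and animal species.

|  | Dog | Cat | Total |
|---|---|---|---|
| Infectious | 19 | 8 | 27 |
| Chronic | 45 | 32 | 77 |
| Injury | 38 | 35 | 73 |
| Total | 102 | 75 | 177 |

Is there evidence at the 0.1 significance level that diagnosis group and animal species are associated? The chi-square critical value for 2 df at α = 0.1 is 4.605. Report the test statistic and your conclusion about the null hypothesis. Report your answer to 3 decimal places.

Grand total N = 177.
Expected counts (row total × column total / N):
  Infectious, Dog: 27×102/177 = 15.5593
  Infectious, Cat: 27×75/177 = 11.4407
  Chronic, Dog: 77×102/177 = 44.3729
  Chronic, Cat: 77×75/177 = 32.6271
  Injury, Dog: 73×102/177 = 42.0678
  Injury, Cat: 73×75/177 = 30.9322
Contributions (O − E)²/E:
  (19 − 15.5593)²/15.5593 = 0.7609
  (8 − 11.4407)²/11.4407 = 1.0348
  (45 − 44.3729)²/44.3729 = 0.0089
  (32 − 32.6271)²/32.6271 = 0.0121
  (38 − 42.0678)²/42.0678 = 0.3933
  (35 − 30.9322)²/30.9322 = 0.5349
χ² = 0.7609 + 1.0348 + 0.0089 + 0.0121 + 0.3933 + 0.5349 = 2.745
df = (3−1)(2−1) = 2. Since 2.745 < 4.605, fail to reject the null hypothesis of independence at α = 0.1.

2.745; fail to reject H₀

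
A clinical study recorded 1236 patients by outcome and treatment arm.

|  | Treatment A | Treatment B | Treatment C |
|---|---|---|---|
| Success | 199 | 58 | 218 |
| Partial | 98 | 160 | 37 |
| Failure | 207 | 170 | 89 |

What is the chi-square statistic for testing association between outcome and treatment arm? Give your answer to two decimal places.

207.59

Row totals: 475, 295, 466. Column totals: 504, 388, 344. Grand total N = 1236.
Expected counts (row total × column total / N):
  Success, Treatment A: 475×504/1236 = 193.689
  Success, Treatment B: 475×388/1236 = 149.110
  Success, Treatment C: 475×344/1236 = 132.201
  Partial, Treatment A: 295×504/1236 = 120.291
  Partial, Treatment B: 295×388/1236 = 92.605
  Partial, Treatment C: 295×344/1236 = 82.104
  Failure, Treatment A: 466×504/1236 = 190.019
  Failure, Treatment B: 466×388/1236 = 146.285
  Failure, Treatment C: 466×344/1236 = 129.696
Contributions (O − E)²/E:
  (199 − 193.689)²/193.689 = 0.1456
  (58 − 149.110)²/149.110 = 55.6705
  (218 − 132.201)²/132.201 = 55.6839
  (98 − 120.291)²/120.291 = 4.1307
  (160 − 92.605)²/92.605 = 49.0480
  (37 − 82.104)²/82.104 = 24.7780
  (207 − 190.019)²/190.019 = 1.5175
  (170 − 146.285)²/146.285 = 3.8446
  (89 − 129.696)²/129.696 = 12.7696
χ² = 0.1456 + 55.6705 + 55.6839 + 4.1307 + 49.0480 + 24.7780 + 1.5175 + 3.8446 + 12.7696 = 207.59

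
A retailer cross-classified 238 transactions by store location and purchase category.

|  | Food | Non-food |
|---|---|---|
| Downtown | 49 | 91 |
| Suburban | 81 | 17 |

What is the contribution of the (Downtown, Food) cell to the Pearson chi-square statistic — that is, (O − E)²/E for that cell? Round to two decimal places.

9.87

Row total (Downtown) = 140; column total (Food) = 130; N = 238.
Expected count E = 140 × 130 / 238 = 76.4706.
Contribution = (O − E)²/E = (49 − 76.4706)² / 76.4706 = 9.87.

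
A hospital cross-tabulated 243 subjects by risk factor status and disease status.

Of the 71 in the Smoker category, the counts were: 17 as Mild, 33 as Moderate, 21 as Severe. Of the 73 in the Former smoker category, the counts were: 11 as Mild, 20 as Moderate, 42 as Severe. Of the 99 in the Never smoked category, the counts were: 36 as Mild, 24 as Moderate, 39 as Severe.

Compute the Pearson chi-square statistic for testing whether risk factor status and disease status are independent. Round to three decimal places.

Row totals: 71, 73, 99. Column totals: 64, 77, 102. Grand total N = 243.
Expected counts (row total × column total / N):
  Smoker, Mild: 71×64/243 = 18.6996
  Smoker, Moderate: 71×77/243 = 22.4979
  Smoker, Severe: 71×102/243 = 29.8025
  Former smoker, Mild: 73×64/243 = 19.2263
  Former smoker, Moderate: 73×77/243 = 23.1317
  Former smoker, Severe: 73×102/243 = 30.6420
  Never smoked, Mild: 99×64/243 = 26.0741
  Never smoked, Moderate: 99×77/243 = 31.3704
  Never smoked, Severe: 99×102/243 = 41.5556
Contributions (O − E)²/E:
  (17 − 18.6996)²/18.6996 = 0.1545
  (33 − 22.4979)²/22.4979 = 4.9024
  (21 − 29.8025)²/29.8025 = 2.5999
  (11 − 19.2263)²/19.2263 = 3.5198
  (20 − 23.1317)²/23.1317 = 0.4240
  (42 − 30.6420)²/30.6420 = 4.2100
  (36 − 26.0741)²/26.0741 = 3.7786
  (24 − 31.3704)²/31.3704 = 1.7317
  (39 − 41.5556)²/41.5556 = 0.1572
χ² = 0.1545 + 4.9024 + 2.5999 + 3.5198 + 0.4240 + 4.2100 + 3.7786 + 1.7317 + 0.1572 = 21.478

21.478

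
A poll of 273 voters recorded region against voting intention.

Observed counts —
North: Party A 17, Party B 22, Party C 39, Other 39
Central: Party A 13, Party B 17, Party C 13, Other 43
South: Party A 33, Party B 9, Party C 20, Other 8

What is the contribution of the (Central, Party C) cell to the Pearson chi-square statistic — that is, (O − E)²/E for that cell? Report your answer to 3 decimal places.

Row total (Central) = 86; column total (Party C) = 72; N = 273.
Expected count E = 86 × 72 / 273 = 22.6813.
Contribution = (O − E)²/E = (13 − 22.6813)² / 22.6813 = 4.132.

4.132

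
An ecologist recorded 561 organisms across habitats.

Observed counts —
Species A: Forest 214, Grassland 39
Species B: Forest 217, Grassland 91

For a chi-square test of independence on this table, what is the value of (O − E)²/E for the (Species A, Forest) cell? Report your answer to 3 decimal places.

1.982

Row total (Species A) = 253; column total (Forest) = 431; N = 561.
Expected count E = 253 × 431 / 561 = 194.37255.
Contribution = (O − E)²/E = (214 − 194.37255)² / 194.37255 = 1.982.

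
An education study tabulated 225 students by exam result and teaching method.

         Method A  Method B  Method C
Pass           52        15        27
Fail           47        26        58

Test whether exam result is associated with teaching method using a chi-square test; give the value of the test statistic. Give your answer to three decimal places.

Row totals: 94, 131. Column totals: 99, 41, 85. Grand total N = 225.
Expected counts (row total × column total / N):
  Pass, Method A: 94×99/225 = 41.3600
  Pass, Method B: 94×41/225 = 17.1289
  Pass, Method C: 94×85/225 = 35.5111
  Fail, Method A: 131×99/225 = 57.6400
  Fail, Method B: 131×41/225 = 23.8711
  Fail, Method C: 131×85/225 = 49.4889
Contributions (O − E)²/E:
  (52 − 41.3600)²/41.3600 = 2.7372
  (15 − 17.1289)²/17.1289 = 0.2646
  (27 − 35.5111)²/35.5111 = 2.0399
  (47 − 57.6400)²/57.6400 = 1.9641
  (26 − 23.8711)²/23.8711 = 0.1899
  (58 − 49.4889)²/49.4889 = 1.4637
χ² = 2.7372 + 0.2646 + 2.0399 + 1.9641 + 0.1899 + 1.4637 = 8.659

8.659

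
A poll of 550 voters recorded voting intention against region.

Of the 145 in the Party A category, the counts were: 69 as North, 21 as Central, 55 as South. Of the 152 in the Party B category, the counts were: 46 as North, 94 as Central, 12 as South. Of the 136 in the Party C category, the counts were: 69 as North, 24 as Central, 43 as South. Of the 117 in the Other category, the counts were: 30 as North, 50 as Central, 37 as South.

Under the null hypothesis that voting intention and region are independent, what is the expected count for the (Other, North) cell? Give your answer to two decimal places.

Row total (Other) = 117; column total (North) = 214; grand total N = 550.
Expected count = (row total × column total) / N = 117 × 214 / 550 = 45.52.

45.52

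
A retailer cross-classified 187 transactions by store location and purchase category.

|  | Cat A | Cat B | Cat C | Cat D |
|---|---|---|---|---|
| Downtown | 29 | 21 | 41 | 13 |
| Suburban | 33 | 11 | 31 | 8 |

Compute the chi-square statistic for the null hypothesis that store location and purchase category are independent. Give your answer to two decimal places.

3.65

Row totals: 104, 83. Column totals: 62, 32, 72, 21. Grand total N = 187.
Expected counts (row total × column total / N):
  Downtown, Cat A: 104×62/187 = 34.481
  Downtown, Cat B: 104×32/187 = 17.797
  Downtown, Cat C: 104×72/187 = 40.043
  Downtown, Cat D: 104×21/187 = 11.679
  Suburban, Cat A: 83×62/187 = 27.519
  Suburban, Cat B: 83×32/187 = 14.203
  Suburban, Cat C: 83×72/187 = 31.957
  Suburban, Cat D: 83×21/187 = 9.321
Contributions (O − E)²/E:
  (29 − 34.481)²/34.481 = 0.8712
  (21 − 17.797)²/17.797 = 0.5765
  (41 − 40.043)²/40.043 = 0.0229
  (13 − 11.679)²/11.679 = 0.1494
  (33 − 27.519)²/27.519 = 1.0917
  (11 − 14.203)²/14.203 = 0.7223
  (31 − 31.957)²/31.957 = 0.0287
  (8 − 9.321)²/9.321 = 0.1872
χ² = 0.8712 + 0.5765 + 0.0229 + 0.1494 + 1.0917 + 0.7223 + 0.0287 + 0.1872 = 3.65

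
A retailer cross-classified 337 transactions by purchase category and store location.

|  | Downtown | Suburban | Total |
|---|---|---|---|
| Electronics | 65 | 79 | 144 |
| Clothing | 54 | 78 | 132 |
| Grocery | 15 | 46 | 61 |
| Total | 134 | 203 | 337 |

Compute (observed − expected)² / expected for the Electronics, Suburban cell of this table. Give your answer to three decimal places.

Row total (Electronics) = 144; column total (Suburban) = 203; N = 337.
Expected count E = 144 × 203 / 337 = 86.7418.
Contribution = (O − E)²/E = (79 − 86.7418)² / 86.7418 = 0.691.

0.691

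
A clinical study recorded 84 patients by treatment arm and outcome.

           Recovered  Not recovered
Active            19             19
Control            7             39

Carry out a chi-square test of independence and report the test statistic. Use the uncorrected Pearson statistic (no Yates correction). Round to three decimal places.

Row totals: 38, 46. Column totals: 26, 58. Grand total N = 84.
Expected counts (row total × column total / N):
  Active, Recovered: 38×26/84 = 11.7619
  Active, Not recovered: 38×58/84 = 26.2381
  Control, Recovered: 46×26/84 = 14.2381
  Control, Not recovered: 46×58/84 = 31.7619
Contributions (O − E)²/E:
  (19 − 11.7619)²/11.7619 = 4.4542
  (19 − 26.2381)²/26.2381 = 1.9967
  (7 − 14.2381)²/14.2381 = 3.6796
  (39 − 31.7619)²/31.7619 = 1.6495
χ² = 4.4542 + 1.9967 + 3.6796 + 1.6495 = 11.780

11.780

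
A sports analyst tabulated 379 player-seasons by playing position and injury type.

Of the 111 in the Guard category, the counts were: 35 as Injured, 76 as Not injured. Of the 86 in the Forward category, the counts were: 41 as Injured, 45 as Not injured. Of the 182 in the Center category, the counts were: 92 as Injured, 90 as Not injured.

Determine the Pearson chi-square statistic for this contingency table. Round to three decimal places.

10.610

Row totals: 111, 86, 182. Column totals: 168, 211. Grand total N = 379.
Expected counts (row total × column total / N):
  Guard, Injured: 111×168/379 = 49.2032
  Guard, Not injured: 111×211/379 = 61.7968
  Forward, Injured: 86×168/379 = 38.1214
  Forward, Not injured: 86×211/379 = 47.8786
  Center, Injured: 182×168/379 = 80.6755
  Center, Not injured: 182×211/379 = 101.3245
Contributions (O − E)²/E:
  (35 − 49.2032)²/49.2032 = 4.1000
  (76 − 61.7968)²/61.7968 = 3.2644
  (41 − 38.1214)²/38.1214 = 0.2174
  (45 − 47.8786)²/47.8786 = 0.1731
  (92 − 80.6755)²/80.6755 = 1.5896
  (90 − 101.3245)²/101.3245 = 1.2657
χ² = 4.1000 + 3.2644 + 0.2174 + 0.1731 + 1.5896 + 1.2657 = 10.610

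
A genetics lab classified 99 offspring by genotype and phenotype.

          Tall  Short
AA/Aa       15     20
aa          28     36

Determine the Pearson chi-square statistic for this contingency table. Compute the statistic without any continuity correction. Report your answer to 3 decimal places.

0.007

Row totals: 35, 64. Column totals: 43, 56. Grand total N = 99.
Expected counts (row total × column total / N):
  AA/Aa, Tall: 35×43/99 = 15.2020
  AA/Aa, Short: 35×56/99 = 19.7980
  aa, Tall: 64×43/99 = 27.7980
  aa, Short: 64×56/99 = 36.2020
Contributions (O − E)²/E:
  (15 − 15.2020)²/15.2020 = 0.0027
  (20 − 19.7980)²/19.7980 = 0.0021
  (28 − 27.7980)²/27.7980 = 0.0015
  (36 − 36.2020)²/36.2020 = 0.0011
χ² = 0.0027 + 0.0021 + 0.0015 + 0.0011 = 0.007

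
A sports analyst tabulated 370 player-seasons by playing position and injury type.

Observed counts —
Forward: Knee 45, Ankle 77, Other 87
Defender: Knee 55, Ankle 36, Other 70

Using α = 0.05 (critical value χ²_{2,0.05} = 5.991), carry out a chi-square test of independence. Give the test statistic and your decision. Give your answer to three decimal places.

Row totals: 209, 161. Column totals: 100, 113, 157. Grand total N = 370.
Expected counts (row total × column total / N):
  Forward, Knee: 209×100/370 = 56.4865
  Forward, Ankle: 209×113/370 = 63.8297
  Forward, Other: 209×157/370 = 88.6838
  Defender, Knee: 161×100/370 = 43.5135
  Defender, Ankle: 161×113/370 = 49.1703
  Defender, Other: 161×157/370 = 68.3162
Contributions (O − E)²/E:
  (45 − 56.4865)²/56.4865 = 2.3358
  (77 − 63.8297)²/63.8297 = 2.7175
  (87 − 88.6838)²/88.6838 = 0.0320
  (55 − 43.5135)²/43.5135 = 3.0322
  (36 − 49.1703)²/49.1703 = 3.5277
  (70 − 68.3162)²/68.3162 = 0.0415
χ² = 2.3358 + 2.7175 + 0.0320 + 3.0322 + 3.5277 + 0.0415 = 11.687
df = (2−1)(3−1) = 2. Since 11.687 > 5.991, reject the null hypothesis of independence at α = 0.05.

11.687; reject H₀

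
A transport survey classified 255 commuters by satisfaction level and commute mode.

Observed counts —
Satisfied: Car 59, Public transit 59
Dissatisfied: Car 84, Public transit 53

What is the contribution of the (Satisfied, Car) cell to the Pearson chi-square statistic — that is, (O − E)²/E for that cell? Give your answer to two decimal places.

0.78

Row total (Satisfied) = 118; column total (Car) = 143; N = 255.
Expected count E = 118 × 143 / 255 = 66.1725.
Contribution = (O − E)²/E = (59 − 66.1725)² / 66.1725 = 0.78.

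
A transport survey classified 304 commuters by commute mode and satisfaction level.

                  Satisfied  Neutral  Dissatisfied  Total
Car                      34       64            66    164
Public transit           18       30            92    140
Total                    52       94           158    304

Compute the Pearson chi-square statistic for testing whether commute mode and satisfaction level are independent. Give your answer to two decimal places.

19.73

Grand total N = 304.
Expected counts (row total × column total / N):
  Car, Satisfied: 164×52/304 = 28.053
  Car, Neutral: 164×94/304 = 50.711
  Car, Dissatisfied: 164×158/304 = 85.237
  Public transit, Satisfied: 140×52/304 = 23.947
  Public transit, Neutral: 140×94/304 = 43.289
  Public transit, Dissatisfied: 140×158/304 = 72.763
Contributions (O − E)²/E:
  (34 − 28.053)²/28.053 = 1.2607
  (64 − 50.711)²/50.711 = 3.4824
  (66 − 85.237)²/85.237 = 4.3416
  (18 − 23.947)²/23.947 = 1.4769
  (30 − 43.289)²/43.289 = 4.0795
  (92 − 72.763)²/72.763 = 5.0859
χ² = 1.2607 + 3.4824 + 4.3416 + 1.4769 + 4.0795 + 5.0859 = 19.73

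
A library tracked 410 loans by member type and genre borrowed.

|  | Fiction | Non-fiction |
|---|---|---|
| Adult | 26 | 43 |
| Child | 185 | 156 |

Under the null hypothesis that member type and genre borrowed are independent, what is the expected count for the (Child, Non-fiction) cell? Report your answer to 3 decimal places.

165.510

Row total (Child) = 341; column total (Non-fiction) = 199; grand total N = 410.
Expected count = (row total × column total) / N = 341 × 199 / 410 = 165.510.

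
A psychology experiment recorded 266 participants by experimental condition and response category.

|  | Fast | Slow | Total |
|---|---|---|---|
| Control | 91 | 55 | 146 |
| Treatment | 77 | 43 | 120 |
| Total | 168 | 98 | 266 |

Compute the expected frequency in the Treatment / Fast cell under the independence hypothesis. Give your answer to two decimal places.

75.79

Row total (Treatment) = 120; column total (Fast) = 168; grand total N = 266.
Expected count = (row total × column total) / N = 120 × 168 / 266 = 75.79.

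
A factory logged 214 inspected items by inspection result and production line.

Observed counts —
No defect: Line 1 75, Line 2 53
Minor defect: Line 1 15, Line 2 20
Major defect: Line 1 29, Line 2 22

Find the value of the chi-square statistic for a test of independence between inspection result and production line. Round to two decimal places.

Row totals: 128, 35, 51. Column totals: 119, 95. Grand total N = 214.
Expected counts (row total × column total / N):
  No defect, Line 1: 128×119/214 = 71.178
  No defect, Line 2: 128×95/214 = 56.822
  Minor defect, Line 1: 35×119/214 = 19.463
  Minor defect, Line 2: 35×95/214 = 15.537
  Major defect, Line 1: 51×119/214 = 28.360
  Major defect, Line 2: 51×95/214 = 22.640
Contributions (O − E)²/E:
  (75 − 71.178)²/71.178 = 0.2052
  (53 − 56.822)²/56.822 = 0.2571
  (15 − 19.463)²/19.463 = 1.0234
  (20 − 15.537)²/15.537 = 1.2820
  (29 − 28.360)²/28.360 = 0.0144
  (22 − 22.640)²/22.640 = 0.0181
χ² = 0.2052 + 0.2571 + 1.0234 + 1.2820 + 0.0144 + 0.0181 = 2.80

2.80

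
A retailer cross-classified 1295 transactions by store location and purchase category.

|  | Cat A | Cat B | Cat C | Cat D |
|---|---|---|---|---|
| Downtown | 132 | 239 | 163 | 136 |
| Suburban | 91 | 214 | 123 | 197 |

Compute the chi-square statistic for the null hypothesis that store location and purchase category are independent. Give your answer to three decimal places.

24.152

Row totals: 670, 625. Column totals: 223, 453, 286, 333. Grand total N = 1295.
Expected counts (row total × column total / N):
  Downtown, Cat A: 670×223/1295 = 115.3745
  Downtown, Cat B: 670×453/1295 = 234.3707
  Downtown, Cat C: 670×286/1295 = 147.9691
  Downtown, Cat D: 670×333/1295 = 172.2857
  Suburban, Cat A: 625×223/1295 = 107.6255
  Suburban, Cat B: 625×453/1295 = 218.6293
  Suburban, Cat C: 625×286/1295 = 138.0309
  Suburban, Cat D: 625×333/1295 = 160.7143
Contributions (O − E)²/E:
  (132 − 115.3745)²/115.3745 = 2.3957
  (239 − 234.3707)²/234.3707 = 0.0914
  (163 − 147.9691)²/147.9691 = 1.5269
  (136 − 172.2857)²/172.2857 = 7.6423
  (91 − 107.6255)²/107.6255 = 2.5682
  (214 − 218.6293)²/218.6293 = 0.0980
  (123 − 138.0309)²/138.0309 = 1.6368
  (197 − 160.7143)²/160.7143 = 8.1925
χ² = 2.3957 + 0.0914 + 1.5269 + 7.6423 + 2.5682 + 0.0980 + 1.6368 + 8.1925 = 24.152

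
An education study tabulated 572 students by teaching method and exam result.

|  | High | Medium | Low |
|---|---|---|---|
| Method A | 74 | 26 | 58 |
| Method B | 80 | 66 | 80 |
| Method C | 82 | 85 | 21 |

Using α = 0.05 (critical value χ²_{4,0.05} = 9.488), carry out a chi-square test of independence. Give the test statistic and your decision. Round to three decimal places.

54.543; reject H₀

Row totals: 158, 226, 188. Column totals: 236, 177, 159. Grand total N = 572.
Expected counts (row total × column total / N):
  Method A, High: 158×236/572 = 65.18881
  Method A, Medium: 158×177/572 = 48.89161
  Method A, Low: 158×159/572 = 43.91958
  Method B, High: 226×236/572 = 93.24476
  Method B, Medium: 226×177/572 = 69.93357
  Method B, Low: 226×159/572 = 62.82168
  Method C, High: 188×236/572 = 77.56643
  Method C, Medium: 188×177/572 = 58.17483
  Method C, Low: 188×159/572 = 52.25874
Contributions (O − E)²/E:
  (74 − 65.18881)²/65.18881 = 1.1910
  (26 − 48.89161)²/48.89161 = 10.7181
  (58 − 43.91958)²/43.91958 = 4.5141
  (80 − 93.24476)²/93.24476 = 1.8813
  (66 − 69.93357)²/69.93357 = 0.2213
  (80 − 62.82168)²/62.82168 = 4.6973
  (82 − 77.56643)²/77.56643 = 0.2534
  (85 − 58.17483)²/58.17483 = 12.3694
  (21 − 52.25874)²/52.25874 = 18.6975
χ² = 1.1910 + 10.7181 + 4.5141 + 1.8813 + 0.2213 + 4.6973 + 0.2534 + 12.3694 + 18.6975 = 54.543
df = (3−1)(3−1) = 4. Since 54.543 > 9.488, reject the null hypothesis of independence at α = 0.05.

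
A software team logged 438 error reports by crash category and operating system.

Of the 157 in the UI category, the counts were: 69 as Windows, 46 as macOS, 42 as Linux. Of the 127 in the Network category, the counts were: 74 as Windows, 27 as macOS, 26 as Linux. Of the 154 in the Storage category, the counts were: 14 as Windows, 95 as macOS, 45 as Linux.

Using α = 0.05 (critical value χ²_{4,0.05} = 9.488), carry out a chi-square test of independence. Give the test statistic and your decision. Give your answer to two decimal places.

Row totals: 157, 127, 154. Column totals: 157, 168, 113. Grand total N = 438.
Expected counts (row total × column total / N):
  UI, Windows: 157×157/438 = 56.276
  UI, macOS: 157×168/438 = 60.219
  UI, Linux: 157×113/438 = 40.505
  Network, Windows: 127×157/438 = 45.523
  Network, macOS: 127×168/438 = 48.712
  Network, Linux: 127×113/438 = 32.765
  Storage, Windows: 154×157/438 = 55.201
  Storage, macOS: 154×168/438 = 59.068
  Storage, Linux: 154×113/438 = 39.731
Contributions (O − E)²/E:
  (69 − 56.276)²/56.276 = 2.8769
  (46 − 60.219)²/60.219 = 3.3574
  (42 − 40.505)²/40.505 = 0.0552
  (74 − 45.523)²/45.523 = 17.8138
  (27 − 48.712)²/48.712 = 9.6775
  (26 − 32.765)²/32.765 = 1.3968
  (14 − 55.201)²/55.201 = 30.7517
  (95 − 59.068)²/59.068 = 21.8580
  (45 − 39.731)²/39.731 = 0.6988
χ² = 2.8769 + 3.3574 + 0.0552 + 17.8138 + 9.6775 + 1.3968 + 30.7517 + 21.8580 + 0.6988 = 88.49
df = (3−1)(3−1) = 4. Since 88.49 > 9.488, reject the null hypothesis of independence at α = 0.05.

88.49; reject H₀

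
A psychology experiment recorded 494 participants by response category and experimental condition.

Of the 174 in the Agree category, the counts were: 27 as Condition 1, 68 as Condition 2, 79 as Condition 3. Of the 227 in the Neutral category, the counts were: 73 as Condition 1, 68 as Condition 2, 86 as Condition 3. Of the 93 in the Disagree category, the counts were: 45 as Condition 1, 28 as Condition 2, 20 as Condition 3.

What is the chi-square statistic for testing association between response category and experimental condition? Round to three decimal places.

Row totals: 174, 227, 93. Column totals: 145, 164, 185. Grand total N = 494.
Expected counts (row total × column total / N):
  Agree, Condition 1: 174×145/494 = 51.0729
  Agree, Condition 2: 174×164/494 = 57.7652
  Agree, Condition 3: 174×185/494 = 65.1619
  Neutral, Condition 1: 227×145/494 = 66.6296
  Neutral, Condition 2: 227×164/494 = 75.3603
  Neutral, Condition 3: 227×185/494 = 85.0101
  Disagree, Condition 1: 93×145/494 = 27.2976
  Disagree, Condition 2: 93×164/494 = 30.8745
  Disagree, Condition 3: 93×185/494 = 34.8279
Contributions (O − E)²/E:
  (27 − 51.0729)²/51.0729 = 11.3466
  (68 − 57.7652)²/57.7652 = 1.8134
  (79 − 65.1619)²/65.1619 = 2.9387
  (73 − 66.6296)²/66.6296 = 0.6091
  (68 − 75.3603)²/75.3603 = 0.7189
  (86 − 85.0101)²/85.0101 = 0.0115
  (45 − 27.2976)²/27.2976 = 11.4799
  (28 − 30.8745)²/30.8745 = 0.2676
  (20 − 34.8279)²/34.8279 = 6.3129
χ² = 11.3466 + 1.8134 + 2.9387 + 0.6091 + 0.7189 + 0.0115 + 11.4799 + 0.2676 + 6.3129 = 35.499

35.499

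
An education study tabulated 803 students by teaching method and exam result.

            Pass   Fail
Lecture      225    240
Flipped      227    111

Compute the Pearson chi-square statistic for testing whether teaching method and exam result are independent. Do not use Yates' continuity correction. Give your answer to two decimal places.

Row totals: 465, 338. Column totals: 452, 351. Grand total N = 803.
Expected counts (row total × column total / N):
  Lecture, Pass: 465×452/803 = 261.743
  Lecture, Fail: 465×351/803 = 203.257
  Flipped, Pass: 338×452/803 = 190.257
  Flipped, Fail: 338×351/803 = 147.743
Contributions (O − E)²/E:
  (225 − 261.743)²/261.743 = 5.1579
  (240 − 203.257)²/203.257 = 6.6421
  (227 − 190.257)²/190.257 = 7.0959
  (111 − 147.743)²/147.743 = 9.1378
χ² = 5.1579 + 6.6421 + 7.0959 + 9.1378 = 28.03

28.03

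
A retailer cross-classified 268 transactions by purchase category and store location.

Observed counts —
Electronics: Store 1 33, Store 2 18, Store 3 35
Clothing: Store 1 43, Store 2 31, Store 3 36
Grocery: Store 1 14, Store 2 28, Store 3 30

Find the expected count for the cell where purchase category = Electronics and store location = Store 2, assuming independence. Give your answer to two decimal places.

Row total (Electronics) = 86; column total (Store 2) = 77; grand total N = 268.
Expected count = (row total × column total) / N = 86 × 77 / 268 = 24.71.

24.71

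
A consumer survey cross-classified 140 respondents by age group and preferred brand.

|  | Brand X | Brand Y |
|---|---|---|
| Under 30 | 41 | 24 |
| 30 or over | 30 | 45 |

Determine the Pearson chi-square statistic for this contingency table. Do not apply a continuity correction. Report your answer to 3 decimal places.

7.419

Row totals: 65, 75. Column totals: 71, 69. Grand total N = 140.
Expected counts (row total × column total / N):
  Under 30, Brand X: 65×71/140 = 32.9643
  Under 30, Brand Y: 65×69/140 = 32.0357
  30 or over, Brand X: 75×71/140 = 38.0357
  30 or over, Brand Y: 75×69/140 = 36.9643
Contributions (O − E)²/E:
  (41 − 32.9643)²/32.9643 = 1.9589
  (24 − 32.0357)²/32.0357 = 2.0156
  (30 − 38.0357)²/38.0357 = 1.6977
  (45 − 36.9643)²/36.9643 = 1.7469
χ² = 1.9589 + 2.0156 + 1.6977 + 1.7469 = 7.419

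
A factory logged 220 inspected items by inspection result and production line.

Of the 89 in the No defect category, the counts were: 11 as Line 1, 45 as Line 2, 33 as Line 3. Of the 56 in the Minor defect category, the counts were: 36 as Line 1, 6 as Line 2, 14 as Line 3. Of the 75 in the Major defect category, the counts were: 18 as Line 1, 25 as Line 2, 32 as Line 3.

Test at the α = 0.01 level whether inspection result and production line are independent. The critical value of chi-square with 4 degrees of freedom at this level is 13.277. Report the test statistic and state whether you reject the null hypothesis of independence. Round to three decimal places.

Row totals: 89, 56, 75. Column totals: 65, 76, 79. Grand total N = 220.
Expected counts (row total × column total / N):
  No defect, Line 1: 89×65/220 = 26.2955
  No defect, Line 2: 89×76/220 = 30.7455
  No defect, Line 3: 89×79/220 = 31.9591
  Minor defect, Line 1: 56×65/220 = 16.5455
  Minor defect, Line 2: 56×76/220 = 19.3455
  Minor defect, Line 3: 56×79/220 = 20.1091
  Major defect, Line 1: 75×65/220 = 22.1591
  Major defect, Line 2: 75×76/220 = 25.9091
  Major defect, Line 3: 75×79/220 = 26.9318
Contributions (O − E)²/E:
  (11 − 26.2955)²/26.2955 = 8.8970
  (45 − 30.7455)²/30.7455 = 6.6088
  (33 − 31.9591)²/31.9591 = 0.0339
  (36 − 16.5455)²/16.5455 = 22.8750
  (6 − 19.3455)²/19.3455 = 9.2064
  (14 − 20.1091)²/20.1091 = 1.8559
  (18 − 22.1591)²/22.1591 = 0.7806
  (25 − 25.9091)²/25.9091 = 0.0319
  (32 − 26.9318)²/26.9318 = 0.9538
χ² = 8.8970 + 6.6088 + 0.0339 + 22.8750 + 9.2064 + 1.8559 + 0.7806 + 0.0319 + 0.9538 = 51.243
df = (3−1)(3−1) = 4. Since 51.243 > 13.277, reject the null hypothesis of independence at α = 0.01.

51.243; reject H₀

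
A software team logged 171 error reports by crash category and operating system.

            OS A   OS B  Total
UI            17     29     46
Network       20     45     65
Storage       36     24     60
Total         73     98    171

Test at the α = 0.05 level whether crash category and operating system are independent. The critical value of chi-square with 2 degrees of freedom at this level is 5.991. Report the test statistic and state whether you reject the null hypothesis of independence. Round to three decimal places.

11.742; reject H₀

Grand total N = 171.
Expected counts (row total × column total / N):
  UI, OS A: 46×73/171 = 19.6374
  UI, OS B: 46×98/171 = 26.3626
  Network, OS A: 65×73/171 = 27.7485
  Network, OS B: 65×98/171 = 37.2515
  Storage, OS A: 60×73/171 = 25.6140
  Storage, OS B: 60×98/171 = 34.3860
Contributions (O − E)²/E:
  (17 − 19.6374)²/19.6374 = 0.3542
  (29 − 26.3626)²/26.3626 = 0.2639
  (20 − 27.7485)²/27.7485 = 2.1637
  (45 − 37.2515)²/37.2515 = 1.6117
  (36 − 25.6140)²/25.6140 = 4.2113
  (24 − 34.3860)²/34.3860 = 3.1370
χ² = 0.3542 + 0.2639 + 2.1637 + 1.6117 + 4.2113 + 3.1370 = 11.742
df = (3−1)(2−1) = 2. Since 11.742 > 5.991, reject the null hypothesis of independence at α = 0.05.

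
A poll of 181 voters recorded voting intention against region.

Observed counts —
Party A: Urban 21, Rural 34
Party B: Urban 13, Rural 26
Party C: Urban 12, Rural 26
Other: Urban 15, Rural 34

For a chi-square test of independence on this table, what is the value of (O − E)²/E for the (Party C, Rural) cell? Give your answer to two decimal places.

Row total (Party C) = 38; column total (Rural) = 120; N = 181.
Expected count E = 38 × 120 / 181 = 25.193.
Contribution = (O − E)²/E = (26 − 25.193)² / 25.193 = 0.03.

0.03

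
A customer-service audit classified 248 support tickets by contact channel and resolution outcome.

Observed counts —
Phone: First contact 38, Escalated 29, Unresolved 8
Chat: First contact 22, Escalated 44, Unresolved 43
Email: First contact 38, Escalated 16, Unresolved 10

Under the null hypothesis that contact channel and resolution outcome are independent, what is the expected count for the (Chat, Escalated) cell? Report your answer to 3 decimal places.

Row total (Chat) = 109; column total (Escalated) = 89; grand total N = 248.
Expected count = (row total × column total) / N = 109 × 89 / 248 = 39.117.

39.117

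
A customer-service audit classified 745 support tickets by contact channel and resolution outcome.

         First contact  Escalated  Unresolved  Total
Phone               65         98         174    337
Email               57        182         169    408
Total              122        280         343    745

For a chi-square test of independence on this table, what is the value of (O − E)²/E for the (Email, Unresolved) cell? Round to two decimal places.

Row total (Email) = 408; column total (Unresolved) = 343; N = 745.
Expected count E = 408 × 343 / 745 = 187.8443.
Contribution = (O − E)²/E = (169 − 187.8443)² / 187.8443 = 1.89.

1.89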